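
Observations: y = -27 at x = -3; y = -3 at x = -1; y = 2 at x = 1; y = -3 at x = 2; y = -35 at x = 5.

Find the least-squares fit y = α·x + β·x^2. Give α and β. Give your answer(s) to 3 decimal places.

α = 2.883, β = -1.984

Entries of MᵀM: Σx·x = 40, Σx·x^2 = 106, Σx^2·x^2 = 724.
For Mᵀy: Σx·y = -95, Σx^2·y = -1131.
MᵀM·[α, β]ᵀ = Mᵀy becomes [[40, 106]; [106, 724]]·[α, β]ᵀ = [-95, -1131]ᵀ.
det = 40·724 − 106² = 17724.
α = ((-95)·724 − 106·(-1131))/17724 = 25553/8862; β = (40·(-1131) − 106·(-95))/17724 = -17585/8862.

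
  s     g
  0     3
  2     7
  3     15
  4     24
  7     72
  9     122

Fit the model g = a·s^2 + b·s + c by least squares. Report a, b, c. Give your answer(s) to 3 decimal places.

a = 1.589, b = -1.162, c = 3.222

The normal system AᵀA·[a, b, c]ᵀ = Aᵀg is [[9315, 1171, 159]; [1171, 159, 25]; [159, 25, 6]]·[a, b, c]ᵀ = [13957, 1757, 243]ᵀ.
Inverting the 3×3 Gram matrix, [a, b, c]ᵀ = [50447/31740, -12291/10580, 51131/15870]ᵀ.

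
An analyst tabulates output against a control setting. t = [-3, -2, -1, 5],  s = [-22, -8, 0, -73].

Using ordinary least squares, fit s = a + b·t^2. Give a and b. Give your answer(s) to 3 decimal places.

a = 4.140, b = -3.066

The normal system XᵀX·[a, b]ᵀ = Xᵀs is [[4, 39]; [39, 723]]·[a, b]ᵀ = [-103, -2055]ᵀ.
Eliminating b: 723·(row 1) − 39·(row 2) gives 1371·a = 723·(-103) − 39·(-2055) = 5676, so a = 1892/457.
Then b = ((-2055) − 39·(1892/457))/723 = -1401/457.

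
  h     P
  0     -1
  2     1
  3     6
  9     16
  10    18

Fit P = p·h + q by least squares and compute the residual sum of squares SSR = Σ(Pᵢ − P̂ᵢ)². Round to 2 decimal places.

SSR = 4.80

Entries of MᵀM: Σh·h = 194, Σh = 24, Σ1 = 5.
And Σh·P = 344, ΣP = 40.
Normal equations: [[194, 24]; [24, 5]]·[p, q]ᵀ = [344, 40]ᵀ.
Determinant 194·5 − 24² = 394.
p = (344·5 − 24·40)/394 = 380/197; q = (194·40 − 24·344)/394 = -248/197.
Residuals: 51/197, -315/197, 290/197, -20/197, -6/197; SSR = 946/197.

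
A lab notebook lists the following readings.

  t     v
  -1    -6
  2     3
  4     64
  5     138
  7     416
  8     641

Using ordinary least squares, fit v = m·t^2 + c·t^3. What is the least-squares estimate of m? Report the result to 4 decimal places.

m = -2.0488

From the data, Σt^2·t^2 = 7395, Σt^2·t^3 = 53755, Σt^3·t^3 = 399579.
Moment sums: Σt^2·v = 65888, Σt^3·v = 492256.
So XᵀX·[m, c]ᵀ = Xᵀv: [[7395, 53755]; [53755, 399579]]·[m, c]ᵀ = [65888, 492256]ᵀ.
Eliminating c: 399579·(row 1) − 53755·(row 2) gives 65286680·m = 399579·65888 − 53755·492256 = -133760128, so m = -16720016/8160835.
Then c = (492256 − 53755·(-16720016/8160835))/399579 = 2460592/1632167.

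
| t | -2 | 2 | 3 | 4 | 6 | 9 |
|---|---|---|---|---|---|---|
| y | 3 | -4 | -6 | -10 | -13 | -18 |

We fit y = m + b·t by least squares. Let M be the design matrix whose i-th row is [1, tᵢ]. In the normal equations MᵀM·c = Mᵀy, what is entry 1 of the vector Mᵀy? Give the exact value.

-48

Entry 1 ↔ basis 1, so (Mᵀy)_{1} = Σᵢ yᵢ = (1)·(3) + (1)·(-4) + (1)·(-6) + (1)·(-10) + (1)·(-13) + (1)·(-18) = -48.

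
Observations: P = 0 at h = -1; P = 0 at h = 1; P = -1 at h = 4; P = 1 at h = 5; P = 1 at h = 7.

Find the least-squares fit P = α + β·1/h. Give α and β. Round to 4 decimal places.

α = 0.2015, β = -0.0125

Normal-equation sums: Σ1 = 5, Σ1/h = 83/140, Σ1/h·1/h = 41609/19600.
Right-hand side: ΣP = 1, Σ1/h·P = 13/140.
Normal equations: [[5, 83/140]; [83/140, 41609/19600]]·[α, β]ᵀ = [1, 13/140]ᵀ.
Eliminating β: (41609/19600)·(row 1) − (83/140)·(row 2) gives (50289/4900)·α = (41609/19600)·1 − (83/140)·(13/140) = 579/280, so α = 6755/33526.
Then β = ((13/140) − (83/140)·(6755/33526))/(41609/19600) = -210/16763.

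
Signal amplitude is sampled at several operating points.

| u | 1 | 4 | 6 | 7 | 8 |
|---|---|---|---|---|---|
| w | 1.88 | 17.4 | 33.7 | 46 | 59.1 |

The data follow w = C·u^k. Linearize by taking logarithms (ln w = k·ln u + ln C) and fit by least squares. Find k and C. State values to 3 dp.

k = 1.644, C = 1.848

With ln wᵢ as the transformed response and ln uᵢ as the regressor:
Σln u = 7.2034, Σ(ln u)² = 13.2429, Σln w = 14.9131, Σln u·ln w = 26.1951.
Normal system: [[13.2429, 7.2034]; [7.2034, 5]]·[k, ln C]ᵀ = [26.1951, 14.9131]ᵀ.
Slope k = (n·Σln u·ln w − Σln u·Σln w)/(n·Σ(ln u)² − (Σln u)²) = (5·26.1951 − 7.2034·14.9131)/14.3252 = 1.64398; ln C = (Σln w − k·Σln u)/n = 0.61416, so C = exp(0.61416) = 1.84811.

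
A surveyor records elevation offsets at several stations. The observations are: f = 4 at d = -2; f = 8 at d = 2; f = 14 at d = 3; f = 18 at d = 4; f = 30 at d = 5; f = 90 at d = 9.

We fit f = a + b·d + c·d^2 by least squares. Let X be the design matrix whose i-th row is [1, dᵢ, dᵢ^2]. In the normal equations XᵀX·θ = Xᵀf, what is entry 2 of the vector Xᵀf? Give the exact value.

Entry 2 ↔ basis d, so (Xᵀf)_{2} = Σᵢ (d)·fᵢ = (-2)·(4) + (2)·(8) + (3)·(14) + (4)·(18) + (5)·(30) + (9)·(90) = 1082.

1082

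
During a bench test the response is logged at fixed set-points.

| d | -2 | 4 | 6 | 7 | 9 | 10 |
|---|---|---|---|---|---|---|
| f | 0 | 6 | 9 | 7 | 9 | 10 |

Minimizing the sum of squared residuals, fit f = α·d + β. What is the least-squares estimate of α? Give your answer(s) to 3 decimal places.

α = 0.811

From the data, Σd·d = 286, Σd = 34, Σ1 = 6.
And Σd·f = 308, Σf = 41.
MᵀM·[α, β]ᵀ = Mᵀf becomes [[286, 34]; [34, 6]]·[α, β]ᵀ = [308, 41]ᵀ.
Determinant 286·6 − 34² = 560.
α = (308·6 − 34·41)/560 = 227/280; β = (286·41 − 34·308)/560 = 627/280.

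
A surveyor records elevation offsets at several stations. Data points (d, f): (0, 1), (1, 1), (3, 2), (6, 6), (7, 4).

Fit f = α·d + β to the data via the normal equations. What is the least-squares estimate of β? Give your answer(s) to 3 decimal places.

β = 0.661

Compute the Gram sums: Σd·d = 95, Σd = 17, Σ1 = 5.
Moment sums: Σd·f = 71, Σf = 14.
MᵀM·[α, β]ᵀ = Mᵀf becomes [[95, 17]; [17, 5]]·[α, β]ᵀ = [71, 14]ᵀ.
det = 95·5 − 17² = 186.
α = (71·5 − 17·14)/186 = 39/62; β = (95·14 − 17·71)/186 = 41/62.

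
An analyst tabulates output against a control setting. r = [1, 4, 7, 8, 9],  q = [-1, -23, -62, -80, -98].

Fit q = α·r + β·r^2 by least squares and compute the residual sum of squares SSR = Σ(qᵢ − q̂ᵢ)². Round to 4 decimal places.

The normal system MᵀM·[α, β]ᵀ = Mᵀq is [[211, 1649]; [1649, 13315]]·[α, β]ᵀ = [-2049, -16465]ᵀ.
Eliminating β: 13315·(row 1) − 1649·(row 2) gives 90264·α = 13315·(-2049) − 1649·(-16465) = -131650, so α = -65825/45132.
Then β = ((-16465) − 1649·(-65825/45132))/13315 = -47657/45132.
Residuals: 34175/22566, -3056/11283, -554/11283, -2826/3761, 4951/7522; SSR = 75983/22566.

SSR = 3.3671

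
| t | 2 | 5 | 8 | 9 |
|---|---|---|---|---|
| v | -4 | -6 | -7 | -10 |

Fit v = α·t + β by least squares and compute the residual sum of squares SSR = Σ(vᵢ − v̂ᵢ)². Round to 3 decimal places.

SSR = 2.617

Entries of AᵀA: Σt·t = 174, Σt = 24, Σ1 = 4.
Moment sums: Σt·v = -184, Σv = -27.
Determinant 174·4 − 24² = 120.
α = ((-184)·4 − 24·(-27))/120 = -11/15; β = (174·(-27) − 24·(-184))/120 = -47/20.
Residuals: -11/60, 1/60, 73/60, -21/20; SSR = 157/60.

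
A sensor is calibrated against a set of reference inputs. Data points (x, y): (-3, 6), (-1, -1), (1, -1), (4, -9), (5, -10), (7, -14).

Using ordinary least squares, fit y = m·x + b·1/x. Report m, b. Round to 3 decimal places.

Setting ∂/∂m … = 0 gives: 101·m + 6·b = -202;  6·m + (394081/176400)·b = -33/4.
det = 101·(394081/176400) − 6² = 33451781/176400.
m = ((-202)·(394081/176400) − 6·(-33/4))/(33451781/176400) = -70872562/33451781; b = (101·(-33/4) − 6·(-202))/(33451781/176400) = 66811500/33451781.

m = -2.119, b = 1.997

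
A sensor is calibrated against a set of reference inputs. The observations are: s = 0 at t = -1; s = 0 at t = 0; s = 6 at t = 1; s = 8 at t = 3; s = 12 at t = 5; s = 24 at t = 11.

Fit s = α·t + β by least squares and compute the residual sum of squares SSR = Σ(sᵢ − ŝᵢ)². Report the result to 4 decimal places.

SSR = 7.9587

The normal system AᵀA·[α, β]ᵀ = Aᵀs is [[157, 19]; [19, 6]]·[α, β]ᵀ = [354, 50]ᵀ.
Determinant 157·6 − 19² = 581.
α = (354·6 − 19·50)/581 = 1174/581; β = (157·50 − 19·354)/581 = 1124/581.
Residuals: 50/581, -1124/581, 1188/581, 2/581, -22/581, -94/581; SSR = 4624/581.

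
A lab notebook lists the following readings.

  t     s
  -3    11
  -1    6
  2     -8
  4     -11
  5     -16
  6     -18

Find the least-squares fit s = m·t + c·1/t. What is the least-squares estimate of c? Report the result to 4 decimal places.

c = -3.3707

Normal-equation sums: Σt·t = 91, Σt·1/t = 6, Σ1/t·1/t = 5369/3600.
For Xᵀs: Σt·s = -287, Σ1/t·s = -1357/60.
Normal equations: [[91, 6]; [6, 5369/3600]]·[m, c]ᵀ = [-287, -1357/60]ᵀ.
Eliminating c: (5369/3600)·(row 1) − 6·(row 2) gives (358979/3600)·m = (5369/3600)·(-287) − 6·(-1357/60) = -1052383/3600, so m = -1052383/358979.
Then c = ((-1357/60) − 6·(-1052383/358979))/(5369/3600) = -1210020/358979.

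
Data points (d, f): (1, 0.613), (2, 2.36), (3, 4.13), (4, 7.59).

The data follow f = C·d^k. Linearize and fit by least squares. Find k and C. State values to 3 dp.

k = 1.782, C = 0.630

Linearized form: ln f = k·ln d + ln C. From the 4 transformed points,
Σln d = 3.1781, Σ(ln d)² = 3.6092, Σln f = 3.8144, Σln d·ln f = 4.9631.
Equations: 3.6092·k + 3.1781·ln C = 4.9631;  3.1781·k + 4·ln C = 3.8144.
Δ = 3.6092·4 − (3.1781)² = 4.3368; k = (4.9631·4 − 3.1781·3.8144)/4.3368 = 1.78243, ln C = (3.6092·3.8144 − 3.1781·4.9631)/4.3368 = -0.46257, so C = exp(-0.46257) = 0.62966.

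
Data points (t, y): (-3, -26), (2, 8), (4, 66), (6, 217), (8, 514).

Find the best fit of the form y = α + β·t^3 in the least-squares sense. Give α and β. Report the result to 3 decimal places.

The normal equations are: 5·α + 773·β = 779;  773·α + 313689·β = 315030.
(Σ1 = 5, Σt^3 = 773, Σt^3·t^3 = 313689, Σy = 779, Σt^3·y = 315030.)
det = 5·313689 − 773² = 970916.
α = (779·313689 − 773·315030)/970916 = 845541/970916; β = (5·315030 − 773·779)/970916 = 972983/970916.

α = 0.871, β = 1.002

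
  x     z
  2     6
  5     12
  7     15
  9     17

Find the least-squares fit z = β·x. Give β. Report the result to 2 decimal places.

β = 2.08

Entries of MᵀM: Σx·x = 159.
Moment sums: Σx·z = 330.
So MᵀM·[β]ᵀ = Mᵀz: [[159]]·[β]ᵀ = [330]ᵀ.
Hence β = 330 / 159 ≈ 2.07547.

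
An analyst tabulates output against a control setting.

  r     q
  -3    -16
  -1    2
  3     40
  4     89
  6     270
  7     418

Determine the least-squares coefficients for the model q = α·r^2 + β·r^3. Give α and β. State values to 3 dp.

Forming MᵀM = [[4116, 25606]; [25606, 169860]] and Mᵀq = [31844, 208900]ᵀ gives MᵀM·[α, β]ᵀ = Mᵀq.
Eliminating β: 169860·(row 1) − 25606·(row 2) gives 43476524·α = 169860·31844 − 25606·208900 = 59928440, so α = 1152470/836087.
Then β = (208900 − 25606·(1152470/836087))/169860 = 122074/119441.

α = 1.378, β = 1.022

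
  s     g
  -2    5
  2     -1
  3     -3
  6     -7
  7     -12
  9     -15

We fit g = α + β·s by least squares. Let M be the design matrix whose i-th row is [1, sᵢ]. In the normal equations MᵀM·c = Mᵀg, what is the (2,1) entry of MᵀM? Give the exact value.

25

Row 2 ↔ basis s, column 1 ↔ basis 1, so (MᵀM)_{2,1} = Σᵢ s = (-2)·(1) + (2)·(1) + (3)·(1) + (6)·(1) + (7)·(1) + (9)·(1) = 25.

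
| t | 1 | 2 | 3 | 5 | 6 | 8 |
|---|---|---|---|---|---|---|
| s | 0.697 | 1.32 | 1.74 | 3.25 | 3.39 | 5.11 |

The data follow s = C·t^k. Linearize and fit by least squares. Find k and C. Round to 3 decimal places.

Let Y = ln s. Fitting Y = k·ln t + ln C by least squares:
XᵀX = [[11.8122, 7.2724]; [7.2724, 6]], rhs = [8.2773, 4.5012]ᵀ  (here Σln t = 7.2724, Σ(ln t)² = 11.8122, Σln s = 4.5012, Σln t·ln s = 8.2773).
Δ = 11.8122·6 − (7.2724)² = 17.9853; k = (8.2773·6 − 7.2724·4.5012)/17.9853 = 0.94129, ln C = (11.8122·4.5012 − 7.2724·8.2773)/17.9853 = -0.39070, so C = exp(-0.39070) = 0.67659.

k = 0.941, C = 0.677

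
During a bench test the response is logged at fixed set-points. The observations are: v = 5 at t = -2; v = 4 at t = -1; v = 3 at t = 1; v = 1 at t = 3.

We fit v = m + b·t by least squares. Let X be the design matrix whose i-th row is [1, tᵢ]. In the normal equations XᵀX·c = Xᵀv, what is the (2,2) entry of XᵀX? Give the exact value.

15

Row 2 ↔ basis t, column 2 ↔ basis t, so (XᵀX)_{2,2} = Σᵢ (t)·(t) = (-2)·(-2) + (-1)·(-1) + (1)·(1) + (3)·(3) = 15.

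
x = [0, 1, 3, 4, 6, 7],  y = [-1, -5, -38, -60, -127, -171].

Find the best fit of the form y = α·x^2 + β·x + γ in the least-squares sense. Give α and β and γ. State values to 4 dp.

With design matrix A, AᵀA = [[4035, 651, 111]; [651, 111, 21]; [111, 21, 6]] and Aᵀy = [-14258, -2318, -402]ᵀ.
Inverting the 3×3 Gram matrix, [α, β, γ]ᵀ = [-37/12, -271/100, -71/150]ᵀ.

α = -3.0833, β = -2.7100, γ = -0.4733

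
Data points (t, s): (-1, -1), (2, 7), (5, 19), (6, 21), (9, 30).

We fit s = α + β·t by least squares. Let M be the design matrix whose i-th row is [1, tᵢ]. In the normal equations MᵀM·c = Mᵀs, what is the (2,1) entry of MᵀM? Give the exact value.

21

Row 2 ↔ basis t, column 1 ↔ basis 1, so (MᵀM)_{2,1} = Σᵢ t = (-1)·(1) + (2)·(1) + (5)·(1) + (6)·(1) + (9)·(1) = 21.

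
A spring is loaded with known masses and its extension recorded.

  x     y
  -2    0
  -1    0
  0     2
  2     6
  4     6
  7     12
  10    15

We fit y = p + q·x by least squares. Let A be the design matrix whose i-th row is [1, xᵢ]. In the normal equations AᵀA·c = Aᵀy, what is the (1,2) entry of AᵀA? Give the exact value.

Row 1 ↔ basis 1, column 2 ↔ basis x, so (AᵀA)_{1,2} = Σᵢ x = (1)·(-2) + (1)·(-1) + (1)·(0) + (1)·(2) + (1)·(4) + (1)·(7) + (1)·(10) = 20.

20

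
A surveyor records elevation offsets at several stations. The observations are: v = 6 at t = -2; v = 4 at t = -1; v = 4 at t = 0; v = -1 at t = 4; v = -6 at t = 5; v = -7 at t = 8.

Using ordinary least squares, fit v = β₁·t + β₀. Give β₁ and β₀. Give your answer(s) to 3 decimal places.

β₁ = -1.371, β₀ = 3.198

Sums needed: Σt·t = 110, Σt = 14, Σ1 = 6.
Right-hand side: Σt·v = -106, Σv = 0.
Normal equations: [[110, 14]; [14, 6]]·[β₁, β₀]ᵀ = [-106, 0]ᵀ.
Eliminating β₀: 6·(row 1) − 14·(row 2) gives 464·β₁ = 6·(-106) − 14·0 = -636, so β₁ = -159/116.
Then β₀ = (0 − 14·(-159/116))/6 = 371/116.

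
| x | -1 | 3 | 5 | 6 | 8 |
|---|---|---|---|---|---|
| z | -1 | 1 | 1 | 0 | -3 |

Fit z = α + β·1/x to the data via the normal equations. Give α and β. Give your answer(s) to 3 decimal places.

From the data, Σ1 = 5, Σ1/x = -7/40, Σ1/x·1/x = 17201/14400.
Moment sums: Σz = -2, Σ1/x·z = 139/120.
MᵀM·[α, β]ᵀ = Mᵀz becomes [[5, -7/40]; [-7/40, 17201/14400]]·[α, β]ᵀ = [-2, 139/120]ᵀ.
Δ = 5·(17201/14400) − (-7/40)² = 21391/3600.
α = ((-2)·(17201/14400) − (-7/40)·(139/120))/(21391/3600) = -31483/85564; β = (5·(139/120) − (-7/40)·(-2))/(21391/3600) = 19590/21391.

α = -0.368, β = 0.916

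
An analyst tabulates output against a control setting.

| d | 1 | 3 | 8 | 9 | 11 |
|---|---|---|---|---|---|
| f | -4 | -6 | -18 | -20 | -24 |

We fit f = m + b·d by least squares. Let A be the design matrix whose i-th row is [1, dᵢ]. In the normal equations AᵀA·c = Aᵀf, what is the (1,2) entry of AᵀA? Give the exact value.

32

Row 1 ↔ basis 1, column 2 ↔ basis d, so (AᵀA)_{1,2} = Σᵢ d = (1)·(1) + (1)·(3) + (1)·(8) + (1)·(9) + (1)·(11) = 32.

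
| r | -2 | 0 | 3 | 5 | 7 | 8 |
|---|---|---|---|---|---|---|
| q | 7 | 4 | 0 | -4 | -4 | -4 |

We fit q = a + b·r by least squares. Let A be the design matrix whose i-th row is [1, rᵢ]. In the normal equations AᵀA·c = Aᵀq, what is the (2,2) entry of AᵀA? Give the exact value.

151

Row 2 ↔ basis r, column 2 ↔ basis r, so (AᵀA)_{2,2} = Σᵢ (r)·(r) = (-2)·(-2) + (0)·(0) + (3)·(3) + (5)·(5) + (7)·(7) + (8)·(8) = 151.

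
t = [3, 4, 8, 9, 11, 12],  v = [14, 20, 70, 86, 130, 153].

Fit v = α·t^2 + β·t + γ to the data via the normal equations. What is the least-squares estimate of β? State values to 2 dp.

β = -1.03

From the data, Σt^2·t^2 = 46371, Σt^2·t = 4391, Σt^2 = 435, Σt·t = 435, Σt = 47, Σ1 = 6.
Moment sums: Σt^2·v = 49654, Σt·v = 4722, Σv = 473.
Row-reducing yields α = 39907/36150, β = -12419/12050, γ = 124207/18075.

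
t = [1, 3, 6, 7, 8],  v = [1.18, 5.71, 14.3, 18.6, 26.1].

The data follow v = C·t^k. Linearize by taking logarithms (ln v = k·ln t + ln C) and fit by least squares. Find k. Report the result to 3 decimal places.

Linearized form: ln v = k·ln t + ln C. From the 5 transformed points,
XᵀX = [[12.5280, 6.9157]; [6.9157, 5]], rhs = [19.1518, 10.7531]ᵀ  (here Σln t = 6.9157, Σ(ln t)² = 12.5280, Σln v = 10.7531, Σln t·ln v = 19.1518).
Δ = 12.5280·5 − (6.9157)² = 14.8127; k = (19.1518·5 − 6.9157·10.7531)/14.8127 = 1.44426, ln C = (12.5280·10.7531 − 6.9157·19.1518)/14.8127 = 0.15299.

k = 1.444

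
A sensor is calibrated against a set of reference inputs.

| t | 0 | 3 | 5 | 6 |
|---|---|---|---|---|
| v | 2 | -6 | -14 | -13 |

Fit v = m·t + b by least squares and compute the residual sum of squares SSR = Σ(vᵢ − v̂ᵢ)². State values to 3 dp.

SSR = 7.310

Setting ∂/∂m … = 0 gives: 70·m + 14·b = -166;  14·m + 4·b = -31.
(Σt·t = 70, Σt = 14, Σ1 = 4, Σt·v = -166, Σv = -31.)
Eliminating b: 4·(row 1) − 14·(row 2) gives 84·m = 4·(-166) − 14·(-31) = -230, so m = -115/42.
Then b = ((-31) − 14·(-115/42))/4 = 11/6.
Residuals: 1/6, 8/21, -15/7, 67/42; SSR = 307/42.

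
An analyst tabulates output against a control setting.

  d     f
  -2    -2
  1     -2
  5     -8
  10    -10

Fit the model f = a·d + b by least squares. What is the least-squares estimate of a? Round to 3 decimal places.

The normal system AᵀA·[a, b]ᵀ = Aᵀf is [[130, 14]; [14, 4]]·[a, b]ᵀ = [-138, -22]ᵀ.
Eliminating b: 4·(row 1) − 14·(row 2) gives 324·a = 4·(-138) − 14·(-22) = -244, so a = -61/81.
Then b = ((-22) − 14·(-61/81))/4 = -232/81.

a = -0.753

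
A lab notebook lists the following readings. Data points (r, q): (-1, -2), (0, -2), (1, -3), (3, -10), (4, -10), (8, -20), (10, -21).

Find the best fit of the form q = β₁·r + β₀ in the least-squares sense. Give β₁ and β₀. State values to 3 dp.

With design matrix X, XᵀX = [[191, 25]; [25, 7]] and Xᵀq = [-441, -68]ᵀ.
Determinant 191·7 − 25² = 712.
β₁ = ((-441)·7 − 25·(-68))/712 = -1387/712; β₀ = (191·(-68) − 25·(-441))/712 = -1963/712.

β₁ = -1.948, β₀ = -2.757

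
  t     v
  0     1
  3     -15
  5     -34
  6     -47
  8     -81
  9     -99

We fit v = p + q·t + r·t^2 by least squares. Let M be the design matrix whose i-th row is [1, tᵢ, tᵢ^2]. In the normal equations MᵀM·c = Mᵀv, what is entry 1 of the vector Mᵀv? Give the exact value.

Entry 1 ↔ basis 1, so (Mᵀv)_{1} = Σᵢ vᵢ = (1)·(1) + (1)·(-15) + (1)·(-34) + (1)·(-47) + (1)·(-81) + (1)·(-99) = -275.

-275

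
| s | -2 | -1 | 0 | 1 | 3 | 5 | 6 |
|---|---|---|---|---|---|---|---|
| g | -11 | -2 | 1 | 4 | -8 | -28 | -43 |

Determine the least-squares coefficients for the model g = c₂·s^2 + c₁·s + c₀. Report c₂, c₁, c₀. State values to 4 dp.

Setting ∂/∂c₂ … = 0 gives: 2020·c₂ + 360·c₁ + 76·c₀ = -2362;  360·c₂ + 76·c₁ + 12·c₀ = -394;  76·c₂ + 12·c₁ + 7·c₀ = -87.
Row-reducing yields c₂ = -19529/11778, c₁ = 9635/3926, c₀ = 619/453.

c₂ = -1.6581, c₁ = 2.4542, c₀ = 1.3664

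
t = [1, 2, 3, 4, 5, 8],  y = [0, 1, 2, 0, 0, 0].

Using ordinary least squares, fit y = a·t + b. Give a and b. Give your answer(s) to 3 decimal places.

From the data, Σt·t = 119, Σt = 23, Σ1 = 6.
For Mᵀy: Σt·y = 8, Σy = 3.
Normal equations: [[119, 23]; [23, 6]]·[a, b]ᵀ = [8, 3]ᵀ.
Δ = 119·6 − 23² = 185.
a = (8·6 − 23·3)/185 = -21/185; b = (119·3 − 23·8)/185 = 173/185.

a = -0.114, b = 0.935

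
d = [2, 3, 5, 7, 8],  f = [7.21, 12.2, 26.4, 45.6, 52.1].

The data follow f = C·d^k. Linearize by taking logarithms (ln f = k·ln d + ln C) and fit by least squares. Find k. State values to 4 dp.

k = 1.4601

Taking logs, ln f = k·ln d + ln C, so regress ln f on ln d.
XᵀX = [[12.3883, 7.4265]; [7.4265, 5]], rhs = [25.0392, 15.5233]ᵀ  (here Σln d = 7.4265, Σ(ln d)² = 12.3883, Σln f = 15.5233, Σln d·ln f = 25.0392).
Slope k = (n·Σln d·ln f − Σln d·Σln f)/(n·Σ(ln d)² − (Σln d)²) = (5·25.0392 − 7.4265·15.5233)/6.7880 = 1.46012; ln C = (Σln f − k·Σln d)/n = 0.93593.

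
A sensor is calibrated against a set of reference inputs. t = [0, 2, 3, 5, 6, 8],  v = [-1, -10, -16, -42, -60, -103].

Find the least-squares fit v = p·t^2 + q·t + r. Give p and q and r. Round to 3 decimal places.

Forming MᵀM = [[6114, 888, 138]; [888, 138, 24]; [138, 24, 6]] and Mᵀv = [-9986, -1462, -232]ᵀ gives MᵀM·[p, q, r]ᵀ = Mᵀv.
Solving the 3×3 system (Gaussian elimination) gives p = -3/2, q = -5/7, r = -55/42.

p = -1.500, q = -0.714, r = -1.310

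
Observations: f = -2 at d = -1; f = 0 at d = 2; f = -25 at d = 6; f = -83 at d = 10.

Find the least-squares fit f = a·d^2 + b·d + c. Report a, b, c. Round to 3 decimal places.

XᵀX·[a, b, c]ᵀ = Xᵀf reads: 11313·a + 1223·b + 141·c = -9202;  1223·a + 141·b + 17·c = -978;  141·a + 17·b + 4·c = -110.
(Σd^2·d^2 = 11313, Σd^2·d = 1223, Σd^2 = 141, Σd·d = 141, Σd = 17, Σ1 = 4, Σd^2·f = -9202, Σd·f = -978, Σf = -110.)
Inverting the 3×3 Gram matrix, [a, b, c]ᵀ = [-9527/9400, 83183/47000, 16553/23500]ᵀ.

a = -1.014, b = 1.770, c = 0.704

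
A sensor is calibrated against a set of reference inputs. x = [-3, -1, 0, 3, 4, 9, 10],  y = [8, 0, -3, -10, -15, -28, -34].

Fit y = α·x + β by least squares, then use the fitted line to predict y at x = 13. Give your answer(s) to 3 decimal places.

Forming MᵀM = [[216, 22]; [22, 7]] and Mᵀy = [-706, -82]ᵀ gives MᵀM·[α, β]ᵀ = Mᵀy.
det = 216·7 − 22² = 1028.
α = ((-706)·7 − 22·(-82))/1028 = -1569/514; β = (216·(-82) − 22·(-706))/1028 = -545/257.
At x = 13: ŷ = (-1569/514)·(13) + (-545/257)·(1) = -21487/514.

ŷ = -41.804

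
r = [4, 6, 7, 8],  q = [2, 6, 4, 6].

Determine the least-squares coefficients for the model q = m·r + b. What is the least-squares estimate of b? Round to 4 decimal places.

Setting ∂/∂m … = 0 gives: 165·m + 25·b = 120;  25·m + 4·b = 18.
(Σr·r = 165, Σr = 25, Σ1 = 4, Σr·q = 120, Σq = 18.)
det = 165·4 − 25² = 35.
m = (120·4 − 25·18)/35 = 6/7; b = (165·18 − 25·120)/35 = -6/7.

b = -0.8571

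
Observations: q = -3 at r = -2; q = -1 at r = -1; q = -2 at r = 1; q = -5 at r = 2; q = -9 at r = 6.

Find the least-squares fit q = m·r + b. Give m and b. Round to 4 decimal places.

Compute the Gram sums: Σr·r = 46, Σr = 6, Σ1 = 5.
Moment sums: Σr·q = -59, Σq = -20.
So MᵀM·[m, b]ᵀ = Mᵀq: [[46, 6]; [6, 5]]·[m, b]ᵀ = [-59, -20]ᵀ.
Eliminating b: 5·(row 1) − 6·(row 2) gives 194·m = 5·(-59) − 6·(-20) = -175, so m = -175/194.
Then b = ((-20) − 6·(-175/194))/5 = -283/97.

m = -0.9021, b = -2.9175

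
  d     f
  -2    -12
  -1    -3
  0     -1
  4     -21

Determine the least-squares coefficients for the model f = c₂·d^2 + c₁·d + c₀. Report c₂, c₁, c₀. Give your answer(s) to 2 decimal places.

XᵀX·[c₂, c₁, c₀]ᵀ = Xᵀf reads: 273·c₂ + 55·c₁ + 21·c₀ = -387;  55·c₂ + 21·c₁ + 1·c₀ = -57;  21·c₂ + 1·c₁ + 4·c₀ = -37.
Row-reducing yields c₂ = -812/451, c₁ = 909/451, c₀ = -136/451.

c₂ = -1.80, c₁ = 2.02, c₀ = -0.30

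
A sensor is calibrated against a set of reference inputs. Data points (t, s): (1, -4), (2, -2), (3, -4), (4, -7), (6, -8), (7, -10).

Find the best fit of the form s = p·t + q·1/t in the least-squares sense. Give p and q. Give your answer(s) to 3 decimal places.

p = -1.345, q = -1.885

Entries of MᵀM: Σt·t = 115, Σt·1/t = 6, Σ1/t·1/t = 10385/7056.
And Σt·s = -166, Σ1/t·s = -911/84.
Normal equations: [[115, 6]; [6, 10385/7056]]·[p, q]ᵀ = [-166, -911/84]ᵀ.
Eliminating q: (10385/7056)·(row 1) − 6·(row 2) gives (940259/7056)·p = (10385/7056)·(-166) − 6·(-911/84) = -632383/3528, so p = -1264766/940259.
Then q = ((-911/84) − 6·(-1264766/940259))/(10385/7056) = -1772484/940259.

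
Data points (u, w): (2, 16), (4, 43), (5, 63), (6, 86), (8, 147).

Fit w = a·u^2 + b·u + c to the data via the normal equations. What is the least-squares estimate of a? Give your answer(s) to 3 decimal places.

a = 2.095

From the data, Σu^2·u^2 = 6289, Σu^2·u = 925, Σu^2 = 145, Σu·u = 145, Σu = 25, Σ1 = 5.
And Σu^2·w = 14831, Σu·w = 2211, Σw = 355.
MᵀM·[a, b, c]ᵀ = Mᵀw becomes [[6289, 925, 145]; [925, 145, 25]; [145, 25, 5]]·[a, b, c]ᵀ = [14831, 2211, 355]ᵀ.
Row-reducing yields a = 44/21, b = 89/105, c = 6.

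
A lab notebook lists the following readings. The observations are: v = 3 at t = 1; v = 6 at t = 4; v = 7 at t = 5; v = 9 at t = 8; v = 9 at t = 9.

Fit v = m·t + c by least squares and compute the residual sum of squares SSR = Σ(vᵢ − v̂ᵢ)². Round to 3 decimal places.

From the data, Σt·t = 187, Σt = 27, Σ1 = 5.
And Σt·v = 215, Σv = 34.
Normal equations: [[187, 27]; [27, 5]]·[m, c]ᵀ = [215, 34]ᵀ.
Eliminating c: 5·(row 1) − 27·(row 2) gives 206·m = 5·215 − 27·34 = 157, so m = 157/206.
Then c = (34 − 27·(157/206))/5 = 553/206.
Residuals: -46/103, 55/206, 52/103, 45/206, -56/103; SSR = 179/206.

SSR = 0.869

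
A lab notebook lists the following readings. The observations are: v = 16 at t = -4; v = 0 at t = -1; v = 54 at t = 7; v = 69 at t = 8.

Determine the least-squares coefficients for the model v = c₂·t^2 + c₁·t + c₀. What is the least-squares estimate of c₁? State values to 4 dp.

c₁ = 0.1836

Entries of XᵀX: Σt^2·t^2 = 6754, Σt^2·t = 790, Σt^2 = 130, Σt·t = 130, Σt = 10, Σ1 = 4.
Moment sums: Σt^2·v = 7318, Σt·v = 866, Σv = 139.
Solving the 3×3 system (Gaussian elimination) gives c₂ = 1765/1644, c₁ = 503/2740, c₀ = -247/411.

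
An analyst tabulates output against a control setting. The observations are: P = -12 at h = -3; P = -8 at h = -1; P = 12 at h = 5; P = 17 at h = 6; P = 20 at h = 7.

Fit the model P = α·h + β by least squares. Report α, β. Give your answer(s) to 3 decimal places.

AᵀA·[α, β]ᵀ = AᵀP reads: 120·α + 14·β = 346;  14·α + 5·β = 29.
(Σh·h = 120, Σh = 14, Σ1 = 5, Σh·P = 346, ΣP = 29.)
Determinant 120·5 − 14² = 404.
α = (346·5 − 14·29)/404 = 331/101; β = (120·29 − 14·346)/404 = -341/101.

α = 3.277, β = -3.376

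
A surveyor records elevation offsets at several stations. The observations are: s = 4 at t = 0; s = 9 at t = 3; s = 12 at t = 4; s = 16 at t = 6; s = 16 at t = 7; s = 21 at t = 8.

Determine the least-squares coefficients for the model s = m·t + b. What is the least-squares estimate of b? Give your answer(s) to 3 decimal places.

b = 3.631

Compute the Gram sums: Σt·t = 174, Σt = 28, Σ1 = 6.
Right-hand side: Σt·s = 451, Σs = 78.
XᵀX·[m, b]ᵀ = Xᵀs becomes [[174, 28]; [28, 6]]·[m, b]ᵀ = [451, 78]ᵀ.
Δ = 174·6 − 28² = 260.
m = (451·6 − 28·78)/260 = 261/130; b = (174·78 − 28·451)/260 = 236/65.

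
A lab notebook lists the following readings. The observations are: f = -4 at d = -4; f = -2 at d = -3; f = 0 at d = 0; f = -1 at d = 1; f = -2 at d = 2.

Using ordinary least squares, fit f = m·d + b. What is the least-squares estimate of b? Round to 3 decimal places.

b = -1.507

Setting ∂/∂m … = 0 gives: 30·m + (-4)·b = 17;  (-4)·m + 5·b = -9.
det = 30·5 − (-4)² = 134.
m = (17·5 − (-4)·(-9))/134 = 49/134; b = (30·(-9) − (-4)·17)/134 = -101/67.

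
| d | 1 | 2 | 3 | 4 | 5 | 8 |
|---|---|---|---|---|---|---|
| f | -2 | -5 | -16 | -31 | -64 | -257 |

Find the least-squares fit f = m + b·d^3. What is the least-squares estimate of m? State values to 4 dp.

Sums needed: Σ1 = 6, Σd^3 = 737, Σd^3·d^3 = 282659.
Moment sums: Σf = -375, Σd^3·f = -142042.
XᵀX·[m, b]ᵀ = Xᵀf becomes [[6, 737]; [737, 282659]]·[m, b]ᵀ = [-375, -142042]ᵀ.
Δ = 6·282659 − 737² = 1152785.
m = ((-375)·282659 − 737·(-142042))/1152785 = -1312171/1152785; b = (6·(-142042) − 737·(-375))/1152785 = -575877/1152785.

m = -1.1383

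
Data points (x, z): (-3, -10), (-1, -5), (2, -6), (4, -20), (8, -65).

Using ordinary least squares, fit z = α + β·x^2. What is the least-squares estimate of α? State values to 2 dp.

α = -2.94

From the data, Σ1 = 5, Σx^2 = 94, Σx^2·x^2 = 4450.
For Aᵀz: Σz = -106, Σx^2·z = -4599.
AᵀA·[α, β]ᵀ = Aᵀz becomes [[5, 94]; [94, 4450]]·[α, β]ᵀ = [-106, -4599]ᵀ.
Δ = 5·4450 − 94² = 13414.
α = ((-106)·4450 − 94·(-4599))/13414 = -19697/6707; β = (5·(-4599) − 94·(-106))/13414 = -13031/13414.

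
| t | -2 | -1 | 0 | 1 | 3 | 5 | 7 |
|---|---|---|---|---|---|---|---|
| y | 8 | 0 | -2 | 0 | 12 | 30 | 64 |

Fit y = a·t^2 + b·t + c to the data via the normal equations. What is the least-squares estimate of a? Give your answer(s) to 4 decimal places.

a = 1.4292

Setting ∂/∂a … = 0 gives: 3125·a + 487·b + 89·c = 4026;  487·a + 89·b + 13·c = 618;  89·a + 13·b + 7·c = 112.
(Σt^2·t^2 = 3125, Σt^2·t = 487, Σt^2 = 89, Σt·t = 89, Σt = 13, Σ1 = 7, Σt^2·y = 4026, Σt·y = 618, Σy = 112.)
Row-reducing yields a = 21499/15043, b = -11547/15043, c = -11212/15043.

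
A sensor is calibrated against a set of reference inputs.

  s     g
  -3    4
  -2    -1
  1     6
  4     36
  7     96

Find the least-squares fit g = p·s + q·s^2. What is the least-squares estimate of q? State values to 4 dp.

q = 1.4933

MᵀM·[p, q]ᵀ = Mᵀg reads: 79·p + 373·q = 812;  373·p + 2755·q = 5318.
(Σs·s = 79, Σs·s^2 = 373, Σs^2·s^2 = 2755, Σs·g = 812, Σs^2·g = 5318.)
Determinant 79·2755 − 373² = 78516.
p = (812·2755 − 373·5318)/78516 = 42241/13086; q = (79·5318 − 373·812)/78516 = 19541/13086.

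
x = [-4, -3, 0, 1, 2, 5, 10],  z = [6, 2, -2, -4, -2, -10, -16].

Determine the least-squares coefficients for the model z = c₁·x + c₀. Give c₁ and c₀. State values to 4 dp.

Sums needed: Σx·x = 155, Σx = 11, Σ1 = 7.
Right-hand side: Σx·z = -248, Σz = -26.
Eliminating c₀: 7·(row 1) − 11·(row 2) gives 964·c₁ = 7·(-248) − 11·(-26) = -1450, so c₁ = -725/482.
Then c₀ = ((-26) − 11·(-725/482))/7 = -651/482.

c₁ = -1.5041, c₀ = -1.3506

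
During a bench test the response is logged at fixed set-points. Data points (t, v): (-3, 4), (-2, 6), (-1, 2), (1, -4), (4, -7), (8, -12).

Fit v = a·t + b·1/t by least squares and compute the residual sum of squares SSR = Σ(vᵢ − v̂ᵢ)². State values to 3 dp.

SSR = 8.137

Compute the Gram sums: Σt·t = 95, Σt·1/t = 6, Σ1/t·1/t = 1405/576.
And Σt·v = -154, Σ1/t·v = -163/12.
Normal equations: [[95, 6]; [6, 1405/576]]·[a, b]ᵀ = [-154, -163/12]ᵀ.
det = 95·(1405/576) − 6² = 112739/576.
a = ((-154)·(1405/576) − 6·(-163/12))/(112739/576) = -169426/112739; b = (95·(-163/12) − 6·(-154))/(112739/576) = -211056/112739.
Residuals: -127674/112739, 232054/112739, -155004/112739, -70474/112739, -58705/112739, 28922/112739; SSR = 917387/112739.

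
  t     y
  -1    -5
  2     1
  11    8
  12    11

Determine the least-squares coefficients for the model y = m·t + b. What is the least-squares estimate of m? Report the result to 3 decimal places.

The normal equations are: 270·m + 24·b = 227;  24·m + 4·b = 15.
Δ = 270·4 − 24² = 504.
m = (227·4 − 24·15)/504 = 137/126; b = (270·15 − 24·227)/504 = -233/84.

m = 1.087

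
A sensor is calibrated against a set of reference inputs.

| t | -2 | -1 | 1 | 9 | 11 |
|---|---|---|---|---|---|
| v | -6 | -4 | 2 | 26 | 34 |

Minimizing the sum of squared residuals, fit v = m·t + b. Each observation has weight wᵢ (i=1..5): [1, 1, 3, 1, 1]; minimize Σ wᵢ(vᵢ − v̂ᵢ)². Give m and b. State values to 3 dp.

Normal-equation sums: Σwᵢ·t·t = 210, Σwᵢ·t = 20, Σwᵢ·1 = 7.
For AᵀWv: Σwᵢ·t·v = 630, Σwᵢ·v = 56.
Eliminating b: 7·(row 1) − 20·(row 2) gives 1070·m = 7·630 − 20·56 = 3290, so m = 329/107.
Then b = (56 − 20·(329/107))/7 = -84/107.

m = 3.075, b = -0.785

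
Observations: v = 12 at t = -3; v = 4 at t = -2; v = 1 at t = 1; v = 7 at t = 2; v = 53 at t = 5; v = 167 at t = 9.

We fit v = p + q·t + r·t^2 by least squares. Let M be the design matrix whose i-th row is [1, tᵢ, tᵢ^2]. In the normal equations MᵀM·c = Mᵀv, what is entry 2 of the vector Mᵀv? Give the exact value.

1739

Entry 2 ↔ basis t, so (Mᵀv)_{2} = Σᵢ (t)·vᵢ = (-3)·(12) + (-2)·(4) + (1)·(1) + (2)·(7) + (5)·(53) + (9)·(167) = 1739.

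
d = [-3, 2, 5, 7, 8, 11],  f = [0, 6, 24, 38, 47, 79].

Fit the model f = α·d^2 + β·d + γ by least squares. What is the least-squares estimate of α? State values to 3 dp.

α = 0.464

From the data, Σd^2·d^2 = 21860, Σd^2·d = 2292, Σd^2 = 272, Σd·d = 272, Σd = 30, Σ1 = 6.
Right-hand side: Σd^2·f = 15053, Σd·f = 1643, Σf = 194.
Row-reducing yields α = 204421/440932, β = 217678/110233, γ = 159039/110233.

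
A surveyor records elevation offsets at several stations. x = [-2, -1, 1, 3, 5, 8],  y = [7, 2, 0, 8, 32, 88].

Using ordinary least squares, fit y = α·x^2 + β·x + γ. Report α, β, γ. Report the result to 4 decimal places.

The normal equations are: 4820·α + 656·β + 104·γ = 6534;  656·α + 104·β + 14·γ = 872;  104·α + 14·β + 6·γ = 137.
(Σx^2·x^2 = 4820, Σx^2·x = 656, Σx^2 = 104, Σx·x = 104, Σx = 14, Σ1 = 6, Σx^2·y = 6534, Σx·y = 872, Σy = 137.)
Solving the 3×3 system (Gaussian elimination) gives α = 51301/33294, β = -1273/1074, γ = -6154/5549.

α = 1.5408, β = -1.1853, γ = -1.1090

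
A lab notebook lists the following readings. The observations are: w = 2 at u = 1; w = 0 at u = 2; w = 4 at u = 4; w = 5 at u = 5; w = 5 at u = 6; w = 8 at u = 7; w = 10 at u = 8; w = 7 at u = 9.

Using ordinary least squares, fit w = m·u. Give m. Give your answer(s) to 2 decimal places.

m = 0.99

Forming MᵀM = [[276]] and Mᵀw = [272]ᵀ gives MᵀM·[m]ᵀ = Mᵀw.
m = 272/276 = 0.985507.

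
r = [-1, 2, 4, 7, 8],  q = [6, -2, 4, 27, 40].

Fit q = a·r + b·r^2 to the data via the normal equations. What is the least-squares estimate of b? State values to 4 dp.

The normal equations are: 134·a + 926·b = 515;  926·a + 6770·b = 3945.
(Σr·r = 134, Σr·r^2 = 926, Σr^2·r^2 = 6770, Σr·q = 515, Σr^2·q = 3945.)
Δ = 134·6770 − 926² = 49704.
a = (515·6770 − 926·3945)/49704 = -20815/6213; b = (134·3945 − 926·515)/49704 = 12935/12426.

b = 1.0410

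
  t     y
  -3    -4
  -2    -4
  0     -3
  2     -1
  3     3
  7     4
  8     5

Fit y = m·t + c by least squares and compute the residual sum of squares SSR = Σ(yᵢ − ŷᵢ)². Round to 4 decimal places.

Entries of MᵀM: Σt·t = 139, Σt = 15, Σ1 = 7.
Right-hand side: Σt·y = 95, Σy = 0.
Normal equations: [[139, 15]; [15, 7]]·[m, c]ᵀ = [95, 0]ᵀ.
Determinant 139·7 − 15² = 748.
m = (95·7 − 15·0)/748 = 665/748; c = (139·0 − 15·95)/748 = -1425/748.
Residuals: 107/187, -237/748, -819/748, -653/748, 837/374, -7/22, -155/748; SSR = 5641/748.

SSR = 7.5414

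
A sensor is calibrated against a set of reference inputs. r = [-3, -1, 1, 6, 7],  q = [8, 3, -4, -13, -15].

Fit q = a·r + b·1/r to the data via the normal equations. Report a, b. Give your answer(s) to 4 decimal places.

a = -2.1515, b = -1.4905

With design matrix A, AᵀA = [[96, 5]; [5, 3809/1764]] and Aᵀq = [-214, -587/42]ᵀ.
Δ = 96·(3809/1764) − 5² = 26797/147.
a = ((-214)·(3809/1764) − 5·(-587/42))/(26797/147) = -172964/80391; b = (96·(-587/42) − 5·(-214))/(26797/147) = -39942/26797.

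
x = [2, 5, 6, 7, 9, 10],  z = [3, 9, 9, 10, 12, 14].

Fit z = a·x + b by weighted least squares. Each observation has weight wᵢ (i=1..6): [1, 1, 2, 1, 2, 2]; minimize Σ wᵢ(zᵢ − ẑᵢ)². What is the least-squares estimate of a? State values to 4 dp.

Compute the Gram sums: Σwᵢ·x·x = 512, Σwᵢ·x = 64, Σwᵢ·1 = 9.
And Σwᵢ·x·z = 725, Σwᵢ·z = 92.
Eliminating b: 9·(row 1) − 64·(row 2) gives 512·a = 9·725 − 64·92 = 637, so a = 637/512.
Then b = (92 − 64·(637/512))/9 = 11/8.

a = 1.2441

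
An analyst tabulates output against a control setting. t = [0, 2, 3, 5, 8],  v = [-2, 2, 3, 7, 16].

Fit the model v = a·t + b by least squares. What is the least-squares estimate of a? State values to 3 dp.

a = 2.215

From the data, Σt·t = 102, Σt = 18, Σ1 = 5.
Right-hand side: Σt·v = 176, Σv = 26.
So AᵀA·[a, b]ᵀ = Aᵀv: [[102, 18]; [18, 5]]·[a, b]ᵀ = [176, 26]ᵀ.
Δ = 102·5 − 18² = 186.
a = (176·5 − 18·26)/186 = 206/93; b = (102·26 − 18·176)/186 = -86/31.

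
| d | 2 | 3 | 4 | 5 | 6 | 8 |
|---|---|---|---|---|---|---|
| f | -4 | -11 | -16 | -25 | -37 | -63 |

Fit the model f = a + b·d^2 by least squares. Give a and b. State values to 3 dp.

a = -0.985, b = -0.975

Forming AᵀA = [[6, 154]; [154, 6370]] and Aᵀf = [-156, -6360]ᵀ gives AᵀA·[a, b]ᵀ = Aᵀf.
Δ = 6·6370 − 154² = 14504.
a = ((-156)·6370 − 154·(-6360))/14504 = -255/259; b = (6·(-6360) − 154·(-156))/14504 = -1767/1813.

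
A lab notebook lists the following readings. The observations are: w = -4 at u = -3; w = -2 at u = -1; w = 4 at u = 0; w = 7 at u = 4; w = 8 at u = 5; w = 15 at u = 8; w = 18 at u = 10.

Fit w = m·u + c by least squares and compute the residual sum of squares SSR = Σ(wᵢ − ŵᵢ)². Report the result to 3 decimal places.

SSR = 13.475

Forming AᵀA = [[215, 23]; [23, 7]] and Aᵀw = [382, 46]ᵀ gives AᵀA·[m, c]ᵀ = Aᵀw.
det = 215·7 − 23² = 976.
m = (382·7 − 23·46)/976 = 101/61; c = (215·46 − 23·382)/976 = 69/61.
Residuals: -10/61, -90/61, 175/61, -46/61, -86/61, 38/61, 19/61; SSR = 822/61.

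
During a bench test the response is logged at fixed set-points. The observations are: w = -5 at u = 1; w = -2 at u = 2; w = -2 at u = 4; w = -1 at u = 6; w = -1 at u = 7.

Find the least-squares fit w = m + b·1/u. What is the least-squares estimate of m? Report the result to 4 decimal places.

m = -0.3682

XᵀX·[m, b]ᵀ = Xᵀw reads: 5·m + (173/84)·b = -11;  (173/84)·m + (9601/7056)·b = -143/21.
Eliminating b: (9601/7056)·(row 1) − (173/84)·(row 2) gives (4519/1764)·m = (9601/7056)·(-11) − (173/84)·(-143/21) = -6655/7056, so m = -6655/18076.
Then b = ((-143/21) − (173/84)·(-6655/18076))/(9601/7056) = -20097/4519.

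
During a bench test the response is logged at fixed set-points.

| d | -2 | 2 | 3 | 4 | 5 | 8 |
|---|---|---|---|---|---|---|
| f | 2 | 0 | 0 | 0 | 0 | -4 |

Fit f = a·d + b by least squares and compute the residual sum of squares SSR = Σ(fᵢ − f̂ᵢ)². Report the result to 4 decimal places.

The normal equations are: 122·a + 20·b = -36;  20·a + 6·b = -2.
(Σd·d = 122, Σd = 20, Σ1 = 6, Σd·f = -36, Σf = -2.)
Eliminating b: 6·(row 1) − 20·(row 2) gives 332·a = 6·(-36) − 20·(-2) = -176, so a = -44/83.
Then b = ((-2) − 20·(-44/83))/6 = 119/83.
Residuals: -41/83, -31/83, 13/83, 57/83, 101/83, -99/83; SSR = 314/83.

SSR = 3.7831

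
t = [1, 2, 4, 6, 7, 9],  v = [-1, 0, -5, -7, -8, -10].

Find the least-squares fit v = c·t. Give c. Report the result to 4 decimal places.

c = -1.1176

MᵀM·[c]ᵀ = Mᵀv reads: 187·c = -209.
(Σt·t = 187, Σt·v = -209.)
c = (-209)/187 = -1.11765.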